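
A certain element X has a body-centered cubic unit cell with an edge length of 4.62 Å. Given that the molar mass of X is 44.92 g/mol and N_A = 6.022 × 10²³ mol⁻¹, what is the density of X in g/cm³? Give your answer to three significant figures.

A BCC unit cell contains Z = 2 atoms.
Cell volume: a³ = (4.62 Å)³ = (4.620 × 10^-8 cm)³ = 9.861 × 10^-23 cm³.
ρ = Z·M/(N_A·a³) = 2 × 44.92 / (6.022 × 10²³ × 9.861 × 10^-23) = 1.513 g/cm³.

1.51 g/cm³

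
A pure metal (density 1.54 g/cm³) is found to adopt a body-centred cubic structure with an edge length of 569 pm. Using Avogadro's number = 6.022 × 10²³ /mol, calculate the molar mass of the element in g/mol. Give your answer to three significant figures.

A BCC cell has Z = 2 atoms; a = 5.690 × 10^-8 cm.
M = ρ·N_A·a³/Z = 1.54 × 6.022 × 10²³ × 1.842 × 10^-22 / 2 = 85.4 g/mol.

85.4 g/mol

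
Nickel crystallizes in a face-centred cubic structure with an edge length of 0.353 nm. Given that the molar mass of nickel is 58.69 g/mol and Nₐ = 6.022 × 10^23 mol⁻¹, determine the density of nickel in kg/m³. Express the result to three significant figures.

8860 kg/m³

An FCC unit cell contains Z = 4 atoms.
Cell volume: a³ = (0.353 nm)³ = (3.530 × 10^-8 cm)³ = 4.399 × 10^-23 cm³.
ρ = Z·M/(N_A·a³) = 4 × 58.69 / (6.022 × 10²³ × 4.399 × 10^-23) = 8.863 g/cm³ = 8860 kg/m³.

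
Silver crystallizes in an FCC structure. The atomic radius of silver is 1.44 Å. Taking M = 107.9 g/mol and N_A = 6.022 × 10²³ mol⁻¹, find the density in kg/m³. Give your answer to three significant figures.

10600 kg/m³

In an FCC lattice, atoms touch along the face diagonal, so √2·a = 4r, giving a = 4.073 Å = 4.073 × 10^-8 cm.
With Z = 4, ρ = Z·M/(N_A·a³) = 4 × 107.9 / (6.022 × 10²³ × 6.757 × 10^-23) = 10.61 g/cm³ = 10600 kg/m³.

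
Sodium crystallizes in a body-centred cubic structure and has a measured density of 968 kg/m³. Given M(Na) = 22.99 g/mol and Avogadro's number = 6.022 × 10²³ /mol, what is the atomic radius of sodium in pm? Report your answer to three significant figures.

For a BCC cell (Z = 2), a³ = Z·M/(N_A·ρ) = 2 × 22.99 / (6.022 × 10²³ × 0.9680) = 7.888 × 10^-23 cm³, so a = 4.289 × 10^-8 cm = 428.9 pm.
Atoms touch along the body diagonal, so √3·a = 4r, so r = 0.4330 × a = 186 pm.

186 pm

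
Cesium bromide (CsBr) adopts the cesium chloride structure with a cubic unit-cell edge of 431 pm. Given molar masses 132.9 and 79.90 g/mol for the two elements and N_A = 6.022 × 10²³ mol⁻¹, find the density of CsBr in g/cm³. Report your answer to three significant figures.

4.41 g/cm³

The cesium chloride structure contains Z = 1 formula unit per cell; M(CsBr) = 132.9 + 79.90 = 212.8 g/mol.
a³ = (4.310 × 10^-8 cm)³ = 8.006 × 10^-23 cm³.
ρ = 1 × 212.8 / (6.022 × 10²³ × 8.006 × 10^-23) = 4.414 g/cm³.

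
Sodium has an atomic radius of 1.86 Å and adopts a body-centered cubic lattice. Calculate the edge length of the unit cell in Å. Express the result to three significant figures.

4.30 Å

In a BCC lattice, atoms touch along the body diagonal, so √3·a = 4r.
a = 4r/√3 = 4 × 1.86 / 1.7321 = 4.30 Å.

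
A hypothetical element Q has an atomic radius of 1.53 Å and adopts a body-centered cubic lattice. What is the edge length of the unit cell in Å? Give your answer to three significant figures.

In a BCC lattice, atoms touch along the body diagonal, so √3·a = 4r.
a = 4r/√3 = 4 × 1.53 / 1.7321 = 3.53 Å.

3.53 Å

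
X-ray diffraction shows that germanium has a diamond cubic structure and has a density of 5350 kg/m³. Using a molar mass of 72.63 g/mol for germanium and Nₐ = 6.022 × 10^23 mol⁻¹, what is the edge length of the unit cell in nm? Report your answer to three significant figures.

With Z = 8 atoms per diamond cubic cell, a³ = Z·M/(N_A·ρ) = 8 × 72.63 / (6.022 × 10²³ × 5.350 g/cm³) = 1.803 × 10^-22 cm³.
a = (1.803 × 10^-22)^(1/3) = 5.650 × 10^-8 cm = 0.565 nm.

0.565 nm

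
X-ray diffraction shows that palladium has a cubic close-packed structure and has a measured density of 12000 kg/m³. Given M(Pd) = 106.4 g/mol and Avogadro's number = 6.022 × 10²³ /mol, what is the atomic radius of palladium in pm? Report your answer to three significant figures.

138 pm

For an FCC cell (Z = 4), a³ = Z·M/(N_A·ρ) = 4 × 106.4 / (6.022 × 10²³ × 12.00) = 5.890 × 10^-23 cm³, so a = 3.891 × 10^-8 cm = 389.1 pm.
Atoms touch along the face diagonal, so √2·a = 4r, so r = 0.3536 × a = 138 pm.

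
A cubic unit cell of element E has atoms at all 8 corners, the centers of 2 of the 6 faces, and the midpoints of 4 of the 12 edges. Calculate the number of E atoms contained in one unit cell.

Corner atoms are shared by 8 cells (1/8 each), face atoms by 2 (1/2 each), edge atoms by 4 (1/4 each).
Net atoms = 8 × 1/8 + 2 × 1/2 + 4 × 1/4 = 1 + 1 + 1 = 3.

3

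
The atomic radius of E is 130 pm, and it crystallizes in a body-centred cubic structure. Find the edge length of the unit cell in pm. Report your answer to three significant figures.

In a BCC lattice, atoms touch along the body diagonal, so √3·a = 4r.
a = 4r/√3 = 4 × 130 / 1.7321 = 300 pm.

300 pm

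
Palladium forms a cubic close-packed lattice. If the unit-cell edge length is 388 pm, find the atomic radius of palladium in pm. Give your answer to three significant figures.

In an FCC lattice, atoms touch along the face diagonal, so √2·a = 4r.
r = √2·a/4 = 1.4142 × 388 / 4 = 137 pm.

137 pm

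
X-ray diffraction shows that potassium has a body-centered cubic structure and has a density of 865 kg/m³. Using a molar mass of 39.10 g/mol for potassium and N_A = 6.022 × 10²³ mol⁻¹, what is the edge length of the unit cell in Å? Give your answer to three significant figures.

With Z = 2 atoms per BCC cell, a³ = Z·M/(N_A·ρ) = 2 × 39.10 / (6.022 × 10²³ × 0.8650 g/cm³) = 1.501 × 10^-22 cm³.
a = (1.501 × 10^-22)^(1/3) = 5.315 × 10^-8 cm = 5.31 Å.

5.31 Å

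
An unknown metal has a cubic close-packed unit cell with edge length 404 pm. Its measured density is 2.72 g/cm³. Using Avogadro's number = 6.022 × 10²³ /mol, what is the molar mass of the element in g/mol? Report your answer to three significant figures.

27.0 g/mol

An FCC cell has Z = 4 atoms; a = 4.040 × 10^-8 cm.
M = ρ·N_A·a³/Z = 2.72 × 6.022 × 10²³ × 6.594 × 10^-23 / 4 = 27.0 g/mol.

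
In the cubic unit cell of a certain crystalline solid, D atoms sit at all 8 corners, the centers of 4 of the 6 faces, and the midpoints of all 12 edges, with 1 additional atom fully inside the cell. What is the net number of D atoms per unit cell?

7

Corner atoms are shared by 8 cells (1/8 each), face atoms by 2 (1/2 each), edge atoms by 4 (1/4 each), interior atoms are unshared.
Net atoms = 8 × 1/8 + 4 × 1/2 + 12 × 1/4 + 1 = 1 + 2 + 3 + 1 = 7.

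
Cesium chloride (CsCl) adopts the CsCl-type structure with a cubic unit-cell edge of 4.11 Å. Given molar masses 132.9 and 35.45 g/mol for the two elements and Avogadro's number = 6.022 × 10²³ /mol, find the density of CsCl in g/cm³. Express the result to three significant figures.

The CsCl-type structure contains Z = 1 formula unit per cell; M(CsCl) = 132.9 + 35.45 = 168.35 g/mol.
a³ = (4.110 × 10^-8 cm)³ = 6.943 × 10^-23 cm³.
ρ = 1 × 168.35 / (6.022 × 10²³ × 6.943 × 10^-23) = 4.027 g/cm³.

4.03 g/cm³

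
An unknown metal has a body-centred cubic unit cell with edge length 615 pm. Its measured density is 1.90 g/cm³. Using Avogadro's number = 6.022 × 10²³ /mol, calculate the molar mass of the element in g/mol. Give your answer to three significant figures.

A BCC cell has Z = 2 atoms; a = 6.150 × 10^-8 cm.
M = ρ·N_A·a³/Z = 1.90 × 6.022 × 10²³ × 2.326 × 10^-22 / 2 = 133 g/mol.

133 g/mol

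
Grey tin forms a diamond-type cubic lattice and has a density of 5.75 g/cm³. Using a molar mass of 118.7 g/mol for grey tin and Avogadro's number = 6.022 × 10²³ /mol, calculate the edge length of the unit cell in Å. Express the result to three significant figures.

With Z = 8 atoms per diamond cubic cell, a³ = Z·M/(N_A·ρ) = 8 × 118.7 / (6.022 × 10²³ × 5.750 g/cm³) = 2.742 × 10^-22 cm³.
a = (2.742 × 10^-22)^(1/3) = 6.497 × 10^-8 cm = 6.50 Å.

6.50 Å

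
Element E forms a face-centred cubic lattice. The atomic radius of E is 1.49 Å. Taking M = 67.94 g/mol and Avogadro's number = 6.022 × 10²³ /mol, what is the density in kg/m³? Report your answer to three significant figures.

6030 kg/m³

In an FCC lattice, atoms touch along the face diagonal, so √2·a = 4r, giving a = 4.214 Å = 4.214 × 10^-8 cm.
With Z = 4, ρ = Z·M/(N_A·a³) = 4 × 67.94 / (6.022 × 10²³ × 7.485 × 10^-23) = 6.029 g/cm³ = 6030 kg/m³.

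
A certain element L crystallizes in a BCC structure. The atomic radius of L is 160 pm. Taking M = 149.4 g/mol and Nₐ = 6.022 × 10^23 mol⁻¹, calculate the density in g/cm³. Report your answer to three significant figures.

In a BCC lattice, atoms touch along the body diagonal, so √3·a = 4r, giving a = 369.5 pm = 3.695 × 10^-8 cm.
With Z = 2, ρ = Z·M/(N_A·a³) = 2 × 149.4 / (6.022 × 10²³ × 5.045 × 10^-23) = 9.835 g/cm³.

9.84 g/cm³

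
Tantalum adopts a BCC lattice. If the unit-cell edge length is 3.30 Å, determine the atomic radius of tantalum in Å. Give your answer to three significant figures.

1.43 Å

In a BCC lattice, atoms touch along the body diagonal, so √3·a = 4r.
r = √3·a/4 = 1.7321 × 3.30 / 4 = 1.43 Å.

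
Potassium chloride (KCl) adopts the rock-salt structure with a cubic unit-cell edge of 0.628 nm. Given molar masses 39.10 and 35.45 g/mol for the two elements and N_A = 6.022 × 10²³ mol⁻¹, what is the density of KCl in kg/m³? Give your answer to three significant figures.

2000 kg/m³

The rock-salt structure contains Z = 4 formula units per cell; M(KCl) = 39.10 + 35.45 = 74.55 g/mol.
a³ = (6.280 × 10^-8 cm)³ = 2.477 × 10^-22 cm³.
ρ = 4 × 74.55 / (6.022 × 10²³ × 2.477 × 10^-22) = 1.999 g/cm³ = 2000 kg/m³.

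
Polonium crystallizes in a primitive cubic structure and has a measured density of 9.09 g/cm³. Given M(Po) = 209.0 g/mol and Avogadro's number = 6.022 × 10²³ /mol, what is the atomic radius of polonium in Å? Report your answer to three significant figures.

For a simple cubic cell (Z = 1), a³ = Z·M/(N_A·ρ) = 1 × 209.0 / (6.022 × 10²³ × 9.090) = 3.818 × 10^-23 cm³, so a = 3.367 × 10^-8 cm = 3.367 Å.
Atoms touch along the cell edge, so a = 2r, so r = 0.5000 × a = 1.68 Å.

1.68 Å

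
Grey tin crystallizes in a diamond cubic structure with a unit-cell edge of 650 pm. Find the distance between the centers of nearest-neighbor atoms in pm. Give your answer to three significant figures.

281 pm

In a diamond cubic structure, nearest neighbors lie along the body diagonal with √3·a = 8r; the nearest-neighbor distance equals 2r = 0.4330·a.
d = 0.4330 × 650 = 281 pm.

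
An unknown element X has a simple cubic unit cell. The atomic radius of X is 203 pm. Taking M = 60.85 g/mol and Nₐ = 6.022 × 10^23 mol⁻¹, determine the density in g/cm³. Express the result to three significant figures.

1.51 g/cm³

In a simple cubic lattice, atoms touch along the cell edge, so a = 2r, giving a = 406.0 pm = 4.060 × 10^-8 cm.
With Z = 1, ρ = Z·M/(N_A·a³) = 1 × 60.85 / (6.022 × 10²³ × 6.692 × 10^-23) = 1.510 g/cm³.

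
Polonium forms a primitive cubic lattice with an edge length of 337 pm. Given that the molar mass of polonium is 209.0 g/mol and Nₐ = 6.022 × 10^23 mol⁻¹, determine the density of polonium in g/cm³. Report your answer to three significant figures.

9.07 g/cm³

A simple cubic unit cell contains Z = 1 atom.
Cell volume: a³ = (337 pm)³ = (3.370 × 10^-8 cm)³ = 3.827 × 10^-23 cm³.
ρ = Z·M/(N_A·a³) = 1 × 209.0 / (6.022 × 10²³ × 3.827 × 10^-23) = 9.068 g/cm³.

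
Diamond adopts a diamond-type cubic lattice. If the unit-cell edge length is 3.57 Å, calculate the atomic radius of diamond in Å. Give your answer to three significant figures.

0.773 Å

In a diamond cubic lattice, nearest neighbors lie along the body diagonal with √3·a = 8r.
r = √3·a/8 = 1.7321 × 3.57 / 8 = 0.773 Å.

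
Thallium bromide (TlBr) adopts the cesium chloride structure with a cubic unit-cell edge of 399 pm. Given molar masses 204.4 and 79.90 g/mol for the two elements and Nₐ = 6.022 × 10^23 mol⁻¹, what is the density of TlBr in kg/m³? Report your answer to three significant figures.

7430 kg/m³

The cesium chloride structure contains Z = 1 formula unit per cell; M(TlBr) = 204.4 + 79.90 = 284.3 g/mol.
a³ = (3.990 × 10^-8 cm)³ = 6.352 × 10^-23 cm³.
ρ = 1 × 284.3 / (6.022 × 10²³ × 6.352 × 10^-23) = 7.432 g/cm³ = 7430 kg/m³.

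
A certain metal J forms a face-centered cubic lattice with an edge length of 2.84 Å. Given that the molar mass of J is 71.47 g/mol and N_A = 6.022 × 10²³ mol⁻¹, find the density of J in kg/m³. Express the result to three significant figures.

20700 kg/m³

An FCC unit cell contains Z = 4 atoms.
Cell volume: a³ = (2.84 Å)³ = (2.840 × 10^-8 cm)³ = 2.291 × 10^-23 cm³.
ρ = Z·M/(N_A·a³) = 4 × 71.47 / (6.022 × 10²³ × 2.291 × 10^-23) = 20.72 g/cm³ = 20700 kg/m³.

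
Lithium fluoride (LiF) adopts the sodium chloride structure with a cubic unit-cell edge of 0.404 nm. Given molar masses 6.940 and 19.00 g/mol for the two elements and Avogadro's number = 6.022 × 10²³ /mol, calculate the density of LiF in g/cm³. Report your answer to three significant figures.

The sodium chloride structure contains Z = 4 formula units per cell; M(LiF) = 6.940 + 19.00 = 25.94 g/mol.
a³ = (4.040 × 10^-8 cm)³ = 6.594 × 10^-23 cm³.
ρ = 4 × 25.94 / (6.022 × 10²³ × 6.594 × 10^-23) = 2.613 g/cm³.

2.61 g/cm³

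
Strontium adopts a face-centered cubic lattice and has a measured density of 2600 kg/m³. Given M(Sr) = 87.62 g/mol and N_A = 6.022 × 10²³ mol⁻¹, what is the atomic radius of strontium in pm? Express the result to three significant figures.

For an FCC cell (Z = 4), a³ = Z·M/(N_A·ρ) = 4 × 87.62 / (6.022 × 10²³ × 2.600) = 2.238 × 10^-22 cm³, so a = 6.072 × 10^-8 cm = 607.2 pm.
Atoms touch along the face diagonal, so √2·a = 4r, so r = 0.3536 × a = 215 pm.

215 pm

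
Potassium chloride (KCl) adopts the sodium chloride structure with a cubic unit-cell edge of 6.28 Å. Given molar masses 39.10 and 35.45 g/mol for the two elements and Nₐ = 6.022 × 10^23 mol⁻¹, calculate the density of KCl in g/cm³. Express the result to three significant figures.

The sodium chloride structure contains Z = 4 formula units per cell; M(KCl) = 39.10 + 35.45 = 74.55 g/mol.
a³ = (6.280 × 10^-8 cm)³ = 2.477 × 10^-22 cm³.
ρ = 4 × 74.55 / (6.022 × 10²³ × 2.477 × 10^-22) = 1.999 g/cm³.

2.00 g/cm³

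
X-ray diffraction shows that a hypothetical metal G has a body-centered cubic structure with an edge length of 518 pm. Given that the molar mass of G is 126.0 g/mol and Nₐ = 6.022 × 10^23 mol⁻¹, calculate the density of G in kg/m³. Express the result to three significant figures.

A BCC unit cell contains Z = 2 atoms.
Cell volume: a³ = (518 pm)³ = (5.180 × 10^-8 cm)³ = 1.390 × 10^-22 cm³.
ρ = Z·M/(N_A·a³) = 2 × 126.0 / (6.022 × 10²³ × 1.390 × 10^-22) = 3.011 g/cm³ = 3010 kg/m³.

3010 kg/m³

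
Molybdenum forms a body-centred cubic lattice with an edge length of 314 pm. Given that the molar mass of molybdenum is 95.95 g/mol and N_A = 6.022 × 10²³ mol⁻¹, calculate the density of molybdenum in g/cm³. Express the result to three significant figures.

A BCC unit cell contains Z = 2 atoms.
Cell volume: a³ = (314 pm)³ = (3.140 × 10^-8 cm)³ = 3.096 × 10^-23 cm³.
ρ = Z·M/(N_A·a³) = 2 × 95.95 / (6.022 × 10²³ × 3.096 × 10^-23) = 10.29 g/cm³.

10.3 g/cm³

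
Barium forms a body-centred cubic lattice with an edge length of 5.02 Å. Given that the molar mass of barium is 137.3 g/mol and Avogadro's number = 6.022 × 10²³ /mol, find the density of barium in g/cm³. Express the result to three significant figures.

3.60 g/cm³

A BCC unit cell contains Z = 2 atoms.
Cell volume: a³ = (5.02 Å)³ = (5.020 × 10^-8 cm)³ = 1.265 × 10^-22 cm³.
ρ = Z·M/(N_A·a³) = 2 × 137.3 / (6.022 × 10²³ × 1.265 × 10^-22) = 3.605 g/cm³.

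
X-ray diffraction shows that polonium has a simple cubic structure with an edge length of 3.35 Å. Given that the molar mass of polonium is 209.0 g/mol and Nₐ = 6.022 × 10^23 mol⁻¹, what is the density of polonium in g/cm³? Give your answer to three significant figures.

A simple cubic unit cell contains Z = 1 atom.
Cell volume: a³ = (3.35 Å)³ = (3.350 × 10^-8 cm)³ = 3.760 × 10^-23 cm³.
ρ = Z·M/(N_A·a³) = 1 × 209.0 / (6.022 × 10²³ × 3.760 × 10^-23) = 9.231 g/cm³.

9.23 g/cm³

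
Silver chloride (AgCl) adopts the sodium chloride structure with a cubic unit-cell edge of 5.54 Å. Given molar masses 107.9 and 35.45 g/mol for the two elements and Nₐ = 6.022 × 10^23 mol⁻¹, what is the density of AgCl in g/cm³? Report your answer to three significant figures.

5.60 g/cm³

The sodium chloride structure contains Z = 4 formula units per cell; M(AgCl) = 107.9 + 35.45 = 143.35 g/mol.
a³ = (5.540 × 10^-8 cm)³ = 1.700 × 10^-22 cm³.
ρ = 4 × 143.35 / (6.022 × 10²³ × 1.700 × 10^-22) = 5.600 g/cm³.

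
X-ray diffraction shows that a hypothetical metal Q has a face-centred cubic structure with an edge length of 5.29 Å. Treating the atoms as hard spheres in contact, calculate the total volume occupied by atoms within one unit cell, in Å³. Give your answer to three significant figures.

110 Å³

In an FCC lattice atoms touch along the face diagonal, so √2·a = 4r, so r = 0.3536a = 1.870 Å.
V_atoms = Z × (4/3)πr³ = 4 × (4/3)π × (1.870)³ = 110 Å³.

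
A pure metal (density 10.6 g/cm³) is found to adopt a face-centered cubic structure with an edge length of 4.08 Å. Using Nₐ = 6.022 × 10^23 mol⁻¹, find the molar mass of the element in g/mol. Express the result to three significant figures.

An FCC cell has Z = 4 atoms; a = 4.080 × 10^-8 cm.
M = ρ·N_A·a³/Z = 10.6 × 6.022 × 10²³ × 6.792 × 10^-23 / 4 = 108 g/mol.

108 g/mol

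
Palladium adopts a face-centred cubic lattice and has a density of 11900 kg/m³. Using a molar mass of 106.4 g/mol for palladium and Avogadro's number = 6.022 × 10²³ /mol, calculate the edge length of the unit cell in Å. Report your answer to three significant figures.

With Z = 4 atoms per FCC cell, a³ = Z·M/(N_A·ρ) = 4 × 106.4 / (6.022 × 10²³ × 11.90 g/cm³) = 5.939 × 10^-23 cm³.
a = (5.939 × 10^-23)^(1/3) = 3.902 × 10^-8 cm = 3.90 Å.

3.90 Å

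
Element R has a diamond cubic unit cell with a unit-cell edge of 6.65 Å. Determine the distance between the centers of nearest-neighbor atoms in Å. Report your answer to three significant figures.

2.88 Å

In a diamond cubic structure, nearest neighbors lie along the body diagonal with √3·a = 8r; the nearest-neighbor distance equals 2r = 0.4330·a.
d = 0.4330 × 6.65 = 2.88 Å.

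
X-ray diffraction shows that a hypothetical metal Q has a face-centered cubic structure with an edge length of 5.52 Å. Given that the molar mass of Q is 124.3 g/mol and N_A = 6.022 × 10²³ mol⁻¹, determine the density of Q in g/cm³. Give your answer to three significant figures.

An FCC unit cell contains Z = 4 atoms.
Cell volume: a³ = (5.52 Å)³ = (5.520 × 10^-8 cm)³ = 1.682 × 10^-22 cm³.
ρ = Z·M/(N_A·a³) = 4 × 124.3 / (6.022 × 10²³ × 1.682 × 10^-22) = 4.909 g/cm³.

4.91 g/cm³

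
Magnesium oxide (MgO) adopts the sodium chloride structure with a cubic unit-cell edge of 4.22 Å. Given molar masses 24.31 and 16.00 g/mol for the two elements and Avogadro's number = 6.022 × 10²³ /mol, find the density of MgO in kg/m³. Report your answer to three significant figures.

The sodium chloride structure contains Z = 4 formula units per cell; M(MgO) = 24.31 + 16.00 = 40.31 g/mol.
a³ = (4.220 × 10^-8 cm)³ = 7.515 × 10^-23 cm³.
ρ = 4 × 40.31 / (6.022 × 10²³ × 7.515 × 10^-23) = 3.563 g/cm³ = 3560 kg/m³.

3560 kg/m³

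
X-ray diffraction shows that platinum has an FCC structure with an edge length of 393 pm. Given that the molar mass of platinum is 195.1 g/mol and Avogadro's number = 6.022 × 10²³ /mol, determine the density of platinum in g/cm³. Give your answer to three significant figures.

An FCC unit cell contains Z = 4 atoms.
Cell volume: a³ = (393 pm)³ = (3.930 × 10^-8 cm)³ = 6.070 × 10^-23 cm³.
ρ = Z·M/(N_A·a³) = 4 × 195.1 / (6.022 × 10²³ × 6.070 × 10^-23) = 21.35 g/cm³.

21.4 g/cm³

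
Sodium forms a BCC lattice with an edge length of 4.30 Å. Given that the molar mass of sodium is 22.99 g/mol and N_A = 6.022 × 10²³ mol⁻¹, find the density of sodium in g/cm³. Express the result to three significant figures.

A BCC unit cell contains Z = 2 atoms.
Cell volume: a³ = (4.30 Å)³ = (4.300 × 10^-8 cm)³ = 7.951 × 10^-23 cm³.
ρ = Z·M/(N_A·a³) = 2 × 22.99 / (6.022 × 10²³ × 7.951 × 10^-23) = 0.9603 g/cm³.

0.960 g/cm³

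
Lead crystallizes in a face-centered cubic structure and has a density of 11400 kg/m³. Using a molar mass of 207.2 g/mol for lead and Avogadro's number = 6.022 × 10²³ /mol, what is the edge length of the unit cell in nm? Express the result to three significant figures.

With Z = 4 atoms per FCC cell, a³ = Z·M/(N_A·ρ) = 4 × 207.2 / (6.022 × 10²³ × 11.40 g/cm³) = 1.207 × 10^-22 cm³.
a = (1.207 × 10^-22)^(1/3) = 4.942 × 10^-8 cm = 0.494 nm.

0.494 nm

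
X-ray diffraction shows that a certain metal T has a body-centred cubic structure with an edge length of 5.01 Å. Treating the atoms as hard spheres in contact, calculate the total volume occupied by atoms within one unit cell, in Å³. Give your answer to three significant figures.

85.5 Å³

In a BCC lattice atoms touch along the body diagonal, so √3·a = 4r, so r = 0.4330a = 2.169 Å.
V_atoms = Z × (4/3)πr³ = 2 × (4/3)π × (2.169)³ = 85.5 Å³.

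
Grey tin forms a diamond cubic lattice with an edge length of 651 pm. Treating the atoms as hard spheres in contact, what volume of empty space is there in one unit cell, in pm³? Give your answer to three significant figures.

1.82 × 10^8 pm³

In a diamond cubic lattice nearest neighbors lie along the body diagonal with √3·a = 8r, so r = 0.2165a = 140.9 pm.
V_cell = a³ = 2.759 × 10^8 pm³; V_atoms = 8 × (4/3)πr³ = 9.383 × 10^7 pm³.
Empty space = 2.759 × 10^8 − 9.383 × 10^7 = 1.82 × 10^8 pm³.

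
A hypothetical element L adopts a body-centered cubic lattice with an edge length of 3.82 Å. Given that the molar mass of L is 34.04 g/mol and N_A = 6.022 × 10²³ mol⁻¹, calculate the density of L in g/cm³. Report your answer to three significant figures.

2.03 g/cm³

A BCC unit cell contains Z = 2 atoms.
Cell volume: a³ = (3.82 Å)³ = (3.820 × 10^-8 cm)³ = 5.574 × 10^-23 cm³.
ρ = Z·M/(N_A·a³) = 2 × 34.04 / (6.022 × 10²³ × 5.574 × 10^-23) = 2.028 g/cm³.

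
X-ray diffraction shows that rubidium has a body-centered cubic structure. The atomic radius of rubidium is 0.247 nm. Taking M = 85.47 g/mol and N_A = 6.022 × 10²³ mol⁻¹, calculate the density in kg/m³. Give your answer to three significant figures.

In a BCC lattice, atoms touch along the body diagonal, so √3·a = 4r, giving a = 0.5704 nm = 5.704 × 10^-8 cm.
With Z = 2, ρ = Z·M/(N_A·a³) = 2 × 85.47 / (6.022 × 10²³ × 1.856 × 10^-22) = 1.529 g/cm³ = 1530 kg/m³.

1530 kg/m³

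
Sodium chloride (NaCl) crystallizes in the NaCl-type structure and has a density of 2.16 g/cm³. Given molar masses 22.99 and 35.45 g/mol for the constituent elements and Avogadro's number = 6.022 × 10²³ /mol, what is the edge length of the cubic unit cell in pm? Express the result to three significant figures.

M(NaCl) = 58.44 g/mol; Z = 4 formula units per cell.
a³ = Z·M/(N_A·ρ) = 4 × 58.44 / (6.022 × 10²³ × 2.16) = 1.797 × 10^-22 cm³, so a = 5.643 × 10^-8 cm = 564 pm.

564 pm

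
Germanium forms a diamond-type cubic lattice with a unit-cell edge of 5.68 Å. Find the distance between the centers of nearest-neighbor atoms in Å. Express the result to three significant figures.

In a diamond cubic structure, nearest neighbors lie along the body diagonal with √3·a = 8r; the nearest-neighbor distance equals 2r = 0.4330·a.
d = 0.4330 × 5.68 = 2.46 Å.

2.46 Å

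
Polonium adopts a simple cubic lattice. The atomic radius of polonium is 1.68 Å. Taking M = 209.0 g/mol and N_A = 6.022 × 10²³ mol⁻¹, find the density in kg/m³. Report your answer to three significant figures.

In a simple cubic lattice, atoms touch along the cell edge, so a = 2r, giving a = 3.360 Å = 3.360 × 10^-8 cm.
With Z = 1, ρ = Z·M/(N_A·a³) = 1 × 209.0 / (6.022 × 10²³ × 3.793 × 10^-23) = 9.149 g/cm³ = 9150 kg/m³.

9150 kg/m³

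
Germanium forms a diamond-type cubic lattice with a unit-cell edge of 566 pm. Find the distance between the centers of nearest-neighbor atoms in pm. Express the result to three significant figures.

245 pm

In a diamond cubic structure, nearest neighbors lie along the body diagonal with √3·a = 8r; the nearest-neighbor distance equals 2r = 0.4330·a.
d = 0.4330 × 566 = 245 pm.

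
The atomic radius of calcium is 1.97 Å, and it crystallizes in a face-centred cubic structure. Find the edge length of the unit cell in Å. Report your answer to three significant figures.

5.57 Å

In an FCC lattice, atoms touch along the face diagonal, so √2·a = 4r.
a = 4r/√2 = 4 × 1.97 / 1.4142 = 5.57 Å.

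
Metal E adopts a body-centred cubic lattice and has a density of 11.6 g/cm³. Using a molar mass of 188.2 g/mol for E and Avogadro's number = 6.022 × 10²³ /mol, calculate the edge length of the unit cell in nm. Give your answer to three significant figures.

With Z = 2 atoms per BCC cell, a³ = Z·M/(N_A·ρ) = 2 × 188.2 / (6.022 × 10²³ × 11.60 g/cm³) = 5.388 × 10^-23 cm³.
a = (5.388 × 10^-23)^(1/3) = 3.777 × 10^-8 cm = 0.378 nm.

0.378 nm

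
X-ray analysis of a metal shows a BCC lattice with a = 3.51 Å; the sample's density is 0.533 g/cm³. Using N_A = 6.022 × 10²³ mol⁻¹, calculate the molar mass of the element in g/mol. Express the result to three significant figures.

6.94 g/mol

A BCC cell has Z = 2 atoms; a = 3.510 × 10^-8 cm.
M = ρ·N_A·a³/Z = 0.533 × 6.022 × 10²³ × 4.324 × 10^-23 / 2 = 6.94 g/mol.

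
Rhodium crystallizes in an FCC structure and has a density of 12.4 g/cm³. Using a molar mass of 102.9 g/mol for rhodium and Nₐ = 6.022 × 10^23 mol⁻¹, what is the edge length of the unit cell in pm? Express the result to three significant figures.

381 pm

With Z = 4 atoms per FCC cell, a³ = Z·M/(N_A·ρ) = 4 × 102.9 / (6.022 × 10²³ × 12.40 g/cm³) = 5.512 × 10^-23 cm³.
a = (5.512 × 10^-23)^(1/3) = 3.806 × 10^-8 cm = 381 pm.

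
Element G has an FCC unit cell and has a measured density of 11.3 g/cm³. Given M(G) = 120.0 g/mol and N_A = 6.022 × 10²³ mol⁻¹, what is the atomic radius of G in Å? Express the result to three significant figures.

1.46 Å

For an FCC cell (Z = 4), a³ = Z·M/(N_A·ρ) = 4 × 120.0 / (6.022 × 10²³ × 11.30) = 7.054 × 10^-23 cm³, so a = 4.132 × 10^-8 cm = 4.132 Å.
Atoms touch along the face diagonal, so √2·a = 4r, so r = 0.3536 × a = 1.46 Å.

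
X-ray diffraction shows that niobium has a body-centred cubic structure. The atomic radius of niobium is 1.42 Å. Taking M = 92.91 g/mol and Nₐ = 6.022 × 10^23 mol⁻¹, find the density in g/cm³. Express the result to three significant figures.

In a BCC lattice, atoms touch along the body diagonal, so √3·a = 4r, giving a = 3.279 Å = 3.279 × 10^-8 cm.
With Z = 2, ρ = Z·M/(N_A·a³) = 2 × 92.91 / (6.022 × 10²³ × 3.527 × 10^-23) = 8.750 g/cm³.

8.75 g/cm³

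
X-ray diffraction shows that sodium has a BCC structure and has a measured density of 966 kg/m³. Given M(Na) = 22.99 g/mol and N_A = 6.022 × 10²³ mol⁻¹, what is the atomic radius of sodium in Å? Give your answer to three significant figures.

1.86 Å

For a BCC cell (Z = 2), a³ = Z·M/(N_A·ρ) = 2 × 22.99 / (6.022 × 10²³ × 0.9660) = 7.904 × 10^-23 cm³, so a = 4.292 × 10^-8 cm = 4.292 Å.
Atoms touch along the body diagonal, so √3·a = 4r, so r = 0.4330 × a = 1.86 Å.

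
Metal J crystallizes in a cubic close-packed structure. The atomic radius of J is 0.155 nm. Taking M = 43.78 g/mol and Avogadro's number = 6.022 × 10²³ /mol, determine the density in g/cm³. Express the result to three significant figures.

3.45 g/cm³

In an FCC lattice, atoms touch along the face diagonal, so √2·a = 4r, giving a = 0.4384 nm = 4.384 × 10^-8 cm.
With Z = 4, ρ = Z·M/(N_A·a³) = 4 × 43.78 / (6.022 × 10²³ × 8.426 × 10^-23) = 3.451 g/cm³.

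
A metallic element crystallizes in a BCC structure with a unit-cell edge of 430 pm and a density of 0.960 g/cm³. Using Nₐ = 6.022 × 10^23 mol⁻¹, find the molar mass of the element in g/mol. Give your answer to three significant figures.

A BCC cell has Z = 2 atoms; a = 4.300 × 10^-8 cm.
M = ρ·N_A·a³/Z = 0.960 × 6.022 × 10²³ × 7.951 × 10^-23 / 2 = 23.0 g/mol.

23.0 g/mol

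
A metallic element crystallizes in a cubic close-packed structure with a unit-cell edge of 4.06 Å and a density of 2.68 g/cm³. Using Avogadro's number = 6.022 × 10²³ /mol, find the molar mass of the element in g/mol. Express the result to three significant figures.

27.0 g/mol

An FCC cell has Z = 4 atoms; a = 4.060 × 10^-8 cm.
M = ρ·N_A·a³/Z = 2.68 × 6.022 × 10²³ × 6.692 × 10^-23 / 4 = 27.0 g/mol.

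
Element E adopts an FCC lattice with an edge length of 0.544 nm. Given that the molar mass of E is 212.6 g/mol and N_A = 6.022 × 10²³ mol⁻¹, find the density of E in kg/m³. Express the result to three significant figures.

An FCC unit cell contains Z = 4 atoms.
Cell volume: a³ = (0.544 nm)³ = (5.440 × 10^-8 cm)³ = 1.610 × 10^-22 cm³.
ρ = Z·M/(N_A·a³) = 4 × 212.6 / (6.022 × 10²³ × 1.610 × 10^-22) = 8.772 g/cm³ = 8770 kg/m³.

8770 kg/m³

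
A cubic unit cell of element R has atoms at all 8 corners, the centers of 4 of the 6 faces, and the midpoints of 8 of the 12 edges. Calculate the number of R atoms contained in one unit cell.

Corner atoms are shared by 8 cells (1/8 each), face atoms by 2 (1/2 each), edge atoms by 4 (1/4 each).
Net atoms = 8 × 1/8 + 4 × 1/2 + 8 × 1/4 = 1 + 2 + 2 = 5.

5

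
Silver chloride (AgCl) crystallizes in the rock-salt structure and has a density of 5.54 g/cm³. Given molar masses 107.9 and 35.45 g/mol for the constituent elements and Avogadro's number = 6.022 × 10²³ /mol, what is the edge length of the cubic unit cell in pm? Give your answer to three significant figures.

556 pm

M(AgCl) = 143.35 g/mol; Z = 4 formula units per cell.
a³ = Z·M/(N_A·ρ) = 4 × 143.35 / (6.022 × 10²³ × 5.54) = 1.719 × 10^-22 cm³, so a = 5.560 × 10^-8 cm = 556 pm.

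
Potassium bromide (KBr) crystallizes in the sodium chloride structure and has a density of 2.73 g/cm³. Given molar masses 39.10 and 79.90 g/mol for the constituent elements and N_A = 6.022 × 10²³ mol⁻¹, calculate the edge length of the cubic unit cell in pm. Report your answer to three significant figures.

662 pm

M(KBr) = 119.0 g/mol; Z = 4 formula units per cell.
a³ = Z·M/(N_A·ρ) = 4 × 119.0 / (6.022 × 10²³ × 2.73) = 2.895 × 10^-22 cm³, so a = 6.616 × 10^-8 cm = 662 pm.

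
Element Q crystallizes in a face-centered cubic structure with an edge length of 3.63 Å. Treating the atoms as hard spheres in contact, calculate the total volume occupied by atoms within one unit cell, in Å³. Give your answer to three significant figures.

In an FCC lattice atoms touch along the face diagonal, so √2·a = 4r, so r = 0.3536a = 1.283 Å.
V_atoms = Z × (4/3)πr³ = 4 × (4/3)π × (1.283)³ = 35.4 Å³.

35.4 Å³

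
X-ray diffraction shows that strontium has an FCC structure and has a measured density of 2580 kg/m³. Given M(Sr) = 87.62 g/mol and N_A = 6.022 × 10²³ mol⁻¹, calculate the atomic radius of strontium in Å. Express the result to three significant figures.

2.15 Å

For an FCC cell (Z = 4), a³ = Z·M/(N_A·ρ) = 4 × 87.62 / (6.022 × 10²³ × 2.580) = 2.256 × 10^-22 cm³, so a = 6.087 × 10^-8 cm = 6.087 Å.
Atoms touch along the face diagonal, so √2·a = 4r, so r = 0.3536 × a = 2.15 Å.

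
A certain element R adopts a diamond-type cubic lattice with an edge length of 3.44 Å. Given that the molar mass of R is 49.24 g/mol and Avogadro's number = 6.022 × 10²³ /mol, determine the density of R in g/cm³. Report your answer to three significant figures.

16.1 g/cm³

A diamond cubic unit cell contains Z = 8 atoms.
Cell volume: a³ = (3.44 Å)³ = (3.440 × 10^-8 cm)³ = 4.071 × 10^-23 cm³.
ρ = Z·M/(N_A·a³) = 8 × 49.24 / (6.022 × 10²³ × 4.071 × 10^-23) = 16.07 g/cm³.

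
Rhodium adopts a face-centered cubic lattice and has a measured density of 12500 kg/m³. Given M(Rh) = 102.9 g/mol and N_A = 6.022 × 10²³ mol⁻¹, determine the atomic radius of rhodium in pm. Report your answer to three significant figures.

For an FCC cell (Z = 4), a³ = Z·M/(N_A·ρ) = 4 × 102.9 / (6.022 × 10²³ × 12.50) = 5.468 × 10^-23 cm³, so a = 3.796 × 10^-8 cm = 379.6 pm.
Atoms touch along the face diagonal, so √2·a = 4r, so r = 0.3536 × a = 134 pm.

134 pm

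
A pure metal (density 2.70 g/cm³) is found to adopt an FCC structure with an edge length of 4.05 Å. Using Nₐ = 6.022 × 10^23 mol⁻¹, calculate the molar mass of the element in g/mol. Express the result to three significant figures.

27.0 g/mol

An FCC cell has Z = 4 atoms; a = 4.050 × 10^-8 cm.
M = ρ·N_A·a³/Z = 2.70 × 6.022 × 10²³ × 6.643 × 10^-23 / 4 = 27.0 g/mol.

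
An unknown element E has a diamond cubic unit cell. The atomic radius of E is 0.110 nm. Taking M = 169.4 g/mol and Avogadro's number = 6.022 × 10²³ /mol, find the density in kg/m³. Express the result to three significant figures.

In a diamond cubic lattice, nearest neighbors lie along the body diagonal with √3·a = 8r, giving a = 0.5081 nm = 5.081 × 10^-8 cm.
With Z = 8, ρ = Z·M/(N_A·a³) = 8 × 169.4 / (6.022 × 10²³ × 1.311 × 10^-22) = 17.16 g/cm³ = 17200 kg/m³.

17200 kg/m³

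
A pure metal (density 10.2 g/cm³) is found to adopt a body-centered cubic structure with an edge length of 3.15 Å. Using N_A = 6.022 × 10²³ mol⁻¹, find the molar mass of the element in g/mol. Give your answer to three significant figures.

96.0 g/mol

A BCC cell has Z = 2 atoms; a = 3.150 × 10^-8 cm.
M = ρ·N_A·a³/Z = 10.2 × 6.022 × 10²³ × 3.126 × 10^-23 / 2 = 96.0 g/mol.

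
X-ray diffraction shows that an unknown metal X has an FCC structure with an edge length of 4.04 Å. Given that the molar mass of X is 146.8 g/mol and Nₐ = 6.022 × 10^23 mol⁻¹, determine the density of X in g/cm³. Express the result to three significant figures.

An FCC unit cell contains Z = 4 atoms.
Cell volume: a³ = (4.04 Å)³ = (4.040 × 10^-8 cm)³ = 6.594 × 10^-23 cm³.
ρ = Z·M/(N_A·a³) = 4 × 146.8 / (6.022 × 10²³ × 6.594 × 10^-23) = 14.79 g/cm³.

14.8 g/cm³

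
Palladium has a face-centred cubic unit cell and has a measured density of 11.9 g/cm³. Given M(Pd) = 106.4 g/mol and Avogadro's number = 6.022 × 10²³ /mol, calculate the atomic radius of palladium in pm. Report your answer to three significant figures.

For an FCC cell (Z = 4), a³ = Z·M/(N_A·ρ) = 4 × 106.4 / (6.022 × 10²³ × 11.90) = 5.939 × 10^-23 cm³, so a = 3.902 × 10^-8 cm = 390.2 pm.
Atoms touch along the face diagonal, so √2·a = 4r, so r = 0.3536 × a = 138 pm.

138 pm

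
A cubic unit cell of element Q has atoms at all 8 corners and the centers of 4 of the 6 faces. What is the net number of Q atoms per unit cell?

Corner atoms are shared by 8 cells (1/8 each), face atoms by 2 (1/2 each).
Net atoms = 8 × 1/8 + 4 × 1/2 = 1 + 2 = 3.

3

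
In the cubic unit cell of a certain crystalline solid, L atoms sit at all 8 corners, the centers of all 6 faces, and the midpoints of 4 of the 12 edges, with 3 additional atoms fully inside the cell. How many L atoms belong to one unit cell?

8

Corner atoms are shared by 8 cells (1/8 each), face atoms by 2 (1/2 each), edge atoms by 4 (1/4 each), interior atoms are unshared.
Net atoms = 8 × 1/8 + 6 × 1/2 + 4 × 1/4 + 3 = 1 + 3 + 1 + 3 = 8.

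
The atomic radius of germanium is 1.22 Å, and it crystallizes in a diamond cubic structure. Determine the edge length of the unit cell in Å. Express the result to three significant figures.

In a diamond cubic lattice, nearest neighbors lie along the body diagonal with √3·a = 8r.
a = 8r/√3 = 8 × 1.22 / 1.7321 = 5.63 Å.

5.63 Å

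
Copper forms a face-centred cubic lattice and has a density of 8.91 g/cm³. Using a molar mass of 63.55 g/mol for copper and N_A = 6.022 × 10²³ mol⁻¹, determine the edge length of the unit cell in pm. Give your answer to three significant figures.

362 pm

With Z = 4 atoms per FCC cell, a³ = Z·M/(N_A·ρ) = 4 × 63.55 / (6.022 × 10²³ × 8.910 g/cm³) = 4.738 × 10^-23 cm³.
a = (4.738 × 10^-23)^(1/3) = 3.618 × 10^-8 cm = 362 pm.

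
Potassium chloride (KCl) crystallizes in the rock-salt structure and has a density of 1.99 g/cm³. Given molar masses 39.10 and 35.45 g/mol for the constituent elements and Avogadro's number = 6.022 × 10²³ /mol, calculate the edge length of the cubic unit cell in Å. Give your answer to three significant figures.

6.29 Å

M(KCl) = 74.55 g/mol; Z = 4 formula units per cell.
a³ = Z·M/(N_A·ρ) = 4 × 74.55 / (6.022 × 10²³ × 1.99) = 2.488 × 10^-22 cm³, so a = 6.290 × 10^-8 cm = 6.29 Å.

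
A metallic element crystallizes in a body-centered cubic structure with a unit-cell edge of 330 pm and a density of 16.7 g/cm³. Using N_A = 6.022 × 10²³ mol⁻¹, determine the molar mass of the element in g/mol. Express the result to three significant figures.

A BCC cell has Z = 2 atoms; a = 3.300 × 10^-8 cm.
M = ρ·N_A·a³/Z = 16.7 × 6.022 × 10²³ × 3.594 × 10^-23 / 2 = 181 g/mol.

181 g/mol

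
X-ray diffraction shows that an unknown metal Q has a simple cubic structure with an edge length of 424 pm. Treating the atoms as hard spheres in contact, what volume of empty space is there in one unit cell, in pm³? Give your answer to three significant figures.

3.63 × 10^7 pm³

In a simple cubic lattice atoms touch along the cell edge, so a = 2r, so r = 0.5000a = 212.0 pm.
V_cell = a³ = 7.623 × 10^7 pm³; V_atoms = 1 × (4/3)πr³ = 3.991 × 10^7 pm³.
Empty space = 7.623 × 10^7 − 3.991 × 10^7 = 3.63 × 10^7 pm³.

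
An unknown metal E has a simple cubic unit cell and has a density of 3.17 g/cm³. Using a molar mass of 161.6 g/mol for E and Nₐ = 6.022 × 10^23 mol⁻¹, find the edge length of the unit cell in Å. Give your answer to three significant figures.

4.39 Å

With Z = 1 atom per simple cubic cell, a³ = Z·M/(N_A·ρ) = 1 × 161.6 / (6.022 × 10²³ × 3.170 g/cm³) = 8.465 × 10^-23 cm³.
a = (8.465 × 10^-23)^(1/3) = 4.391 × 10^-8 cm = 4.39 Å.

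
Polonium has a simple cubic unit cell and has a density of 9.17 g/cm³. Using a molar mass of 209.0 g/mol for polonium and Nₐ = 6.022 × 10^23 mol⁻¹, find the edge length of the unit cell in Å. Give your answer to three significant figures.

With Z = 1 atom per simple cubic cell, a³ = Z·M/(N_A·ρ) = 1 × 209.0 / (6.022 × 10²³ × 9.170 g/cm³) = 3.785 × 10^-23 cm³.
a = (3.785 × 10^-23)^(1/3) = 3.357 × 10^-8 cm = 3.36 Å.

3.36 Å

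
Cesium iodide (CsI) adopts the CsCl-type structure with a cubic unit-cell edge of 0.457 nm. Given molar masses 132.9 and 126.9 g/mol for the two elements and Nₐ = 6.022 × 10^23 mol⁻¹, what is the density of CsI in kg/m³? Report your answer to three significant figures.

4520 kg/m³

The CsCl-type structure contains Z = 1 formula unit per cell; M(CsI) = 132.9 + 126.9 = 259.8 g/mol.
a³ = (4.570 × 10^-8 cm)³ = 9.544 × 10^-23 cm³.
ρ = 1 × 259.8 / (6.022 × 10²³ × 9.544 × 10^-23) = 4.520 g/cm³ = 4520 kg/m³.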